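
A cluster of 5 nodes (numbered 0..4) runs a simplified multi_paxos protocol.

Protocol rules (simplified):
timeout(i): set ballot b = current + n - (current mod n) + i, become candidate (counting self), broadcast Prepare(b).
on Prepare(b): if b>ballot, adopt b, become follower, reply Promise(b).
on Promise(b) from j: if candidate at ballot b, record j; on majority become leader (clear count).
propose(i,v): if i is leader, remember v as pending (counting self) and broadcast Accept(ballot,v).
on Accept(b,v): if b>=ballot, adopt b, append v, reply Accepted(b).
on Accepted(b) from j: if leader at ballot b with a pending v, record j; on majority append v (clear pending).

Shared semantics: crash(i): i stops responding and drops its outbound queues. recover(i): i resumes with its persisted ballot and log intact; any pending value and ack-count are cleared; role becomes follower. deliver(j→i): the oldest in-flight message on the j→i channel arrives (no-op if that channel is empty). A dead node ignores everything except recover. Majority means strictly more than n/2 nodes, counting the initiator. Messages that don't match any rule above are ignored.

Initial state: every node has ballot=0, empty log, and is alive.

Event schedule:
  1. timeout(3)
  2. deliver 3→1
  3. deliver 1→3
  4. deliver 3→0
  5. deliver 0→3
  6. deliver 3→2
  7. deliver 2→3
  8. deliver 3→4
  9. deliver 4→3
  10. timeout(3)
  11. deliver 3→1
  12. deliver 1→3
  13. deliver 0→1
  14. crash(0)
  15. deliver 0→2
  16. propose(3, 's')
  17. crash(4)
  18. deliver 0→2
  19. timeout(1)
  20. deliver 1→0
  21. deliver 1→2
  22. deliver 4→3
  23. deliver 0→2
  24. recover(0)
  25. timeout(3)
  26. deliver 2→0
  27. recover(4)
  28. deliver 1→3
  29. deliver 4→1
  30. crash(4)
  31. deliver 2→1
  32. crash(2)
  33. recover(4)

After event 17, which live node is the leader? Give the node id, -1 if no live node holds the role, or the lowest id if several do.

-1

after 1 — timeout(3): n3:cand/b8/[-]
after 2 — deliver 3→1: n1:foll/b8/[-]
after 3 — deliver 1→3: ·
after 4 — deliver 3→0: n0:foll/b8/[-]
after 5 — deliver 0→3: n3:lead/b8/[-]
after 6 — deliver 3→2: n2:foll/b8/[-]
after 7 — deliver 2→3: ·
after 8 — deliver 3→4: n4:foll/b8/[-]
after 9 — deliver 4→3: ·
after 10 — timeout(3): n3:cand/b13/[-]
after 11 — deliver 3→1: n1:foll/b13/[-]
after 12 — deliver 1→3: ·
after 13 — deliver 0→1: ·
after 14 — crash(0): n0:✗foll/b8/[-]
after 15 — deliver 0→2: ·
after 16 — propose(3,'s'): ·
after 17 — crash(4): n4:✗foll/b8/[-]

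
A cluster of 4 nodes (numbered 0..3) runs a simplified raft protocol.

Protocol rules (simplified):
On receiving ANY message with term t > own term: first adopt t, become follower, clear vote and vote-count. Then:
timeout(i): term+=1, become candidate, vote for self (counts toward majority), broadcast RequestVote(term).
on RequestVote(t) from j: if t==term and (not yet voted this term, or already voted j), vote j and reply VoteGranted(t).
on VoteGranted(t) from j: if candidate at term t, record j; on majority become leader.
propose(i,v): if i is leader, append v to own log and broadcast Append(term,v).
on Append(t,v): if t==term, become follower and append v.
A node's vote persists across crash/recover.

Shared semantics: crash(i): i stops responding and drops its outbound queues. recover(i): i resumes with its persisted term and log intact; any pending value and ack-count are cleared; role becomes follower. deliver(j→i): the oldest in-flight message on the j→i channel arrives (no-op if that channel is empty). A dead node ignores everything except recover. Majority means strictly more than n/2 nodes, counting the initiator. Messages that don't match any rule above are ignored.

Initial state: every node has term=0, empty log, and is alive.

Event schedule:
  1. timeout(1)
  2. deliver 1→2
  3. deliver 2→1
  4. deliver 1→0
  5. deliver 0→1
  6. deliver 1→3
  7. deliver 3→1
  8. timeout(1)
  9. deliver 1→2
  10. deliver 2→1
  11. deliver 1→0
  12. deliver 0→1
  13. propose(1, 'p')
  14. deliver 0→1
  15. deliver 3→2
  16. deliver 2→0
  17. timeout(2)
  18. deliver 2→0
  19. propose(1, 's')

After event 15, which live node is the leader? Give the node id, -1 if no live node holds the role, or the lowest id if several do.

1

after 1 — timeout(1): n1:cand/t1/[-]
after 2 — deliver 1→2: n2:foll/t1/[-]
after 3 — deliver 2→1: ·
after 4 — deliver 1→0: n0:foll/t1/[-]
after 5 — deliver 0→1: n1:lead/t1/[-]
after 6 — deliver 1→3: n3:foll/t1/[-]
after 7 — deliver 3→1: ·
after 8 — timeout(1): n1:cand/t2/[-]
after 9 — deliver 1→2: n2:foll/t2/[-]
after 10 — deliver 2→1: ·
after 11 — deliver 1→0: n0:foll/t2/[-]
after 12 — deliver 0→1: n1:lead/t2/[-]
after 13 — propose(1,'p'): n1:lead/t2/[p]
after 14 — deliver 0→1: ·
after 15 — deliver 3→2: ·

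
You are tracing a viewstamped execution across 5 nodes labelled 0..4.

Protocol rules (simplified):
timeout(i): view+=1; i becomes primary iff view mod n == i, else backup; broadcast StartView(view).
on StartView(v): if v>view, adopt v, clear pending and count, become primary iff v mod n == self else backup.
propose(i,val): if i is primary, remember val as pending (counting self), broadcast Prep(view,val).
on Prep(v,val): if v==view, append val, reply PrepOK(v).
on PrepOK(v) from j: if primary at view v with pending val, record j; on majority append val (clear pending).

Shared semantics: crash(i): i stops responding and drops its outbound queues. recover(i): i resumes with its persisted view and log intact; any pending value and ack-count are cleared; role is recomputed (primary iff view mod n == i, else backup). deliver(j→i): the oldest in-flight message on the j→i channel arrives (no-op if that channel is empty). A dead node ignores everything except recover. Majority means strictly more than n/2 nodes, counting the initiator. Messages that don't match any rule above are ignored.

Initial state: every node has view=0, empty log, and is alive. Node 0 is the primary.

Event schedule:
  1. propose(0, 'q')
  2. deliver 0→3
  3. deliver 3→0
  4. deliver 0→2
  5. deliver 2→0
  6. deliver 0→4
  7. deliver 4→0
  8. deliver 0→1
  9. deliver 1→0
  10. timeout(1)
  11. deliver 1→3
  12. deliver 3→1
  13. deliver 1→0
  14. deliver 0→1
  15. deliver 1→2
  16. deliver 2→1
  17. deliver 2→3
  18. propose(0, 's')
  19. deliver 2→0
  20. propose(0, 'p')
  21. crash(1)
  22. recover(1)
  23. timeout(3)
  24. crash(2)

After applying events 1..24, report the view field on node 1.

e1 propose(0,'q'): ·
e2 deliver 0→3: 3[back,v=0,q]
e3 deliver 3→0: ·
e4 deliver 0→2: 2[back,v=0,q]
e5 deliver 2→0: 0[prim,v=0,q]
e6 deliver 0→4: 4[back,v=0,q]
e7 deliver 4→0: ·
e8 deliver 0→1: 1[back,v=0,q]
e9 deliver 1→0: ·
e10 timeout(1): 1[prim,v=1,q]
e11 deliver 1→3: 3[back,v=1,q]
e12 deliver 3→1: ·
e13 deliver 1→0: 0[back,v=1,q]
e14 deliver 0→1: ·
e15 deliver 1→2: 2[back,v=1,q]
e16 deliver 2→1: ·
e17 deliver 2→3: ·
e18 propose(0,'s'): ·
e19 deliver 2→0: ·
e20 propose(0,'p'): ·
e21 crash(1): 1[✗prim,v=1,q]
e22 recover(1): 1[prim,v=1,q]
e23 timeout(3): 3[back,v=2,q]
e24 crash(2): 2[✗back,v=1,q]

1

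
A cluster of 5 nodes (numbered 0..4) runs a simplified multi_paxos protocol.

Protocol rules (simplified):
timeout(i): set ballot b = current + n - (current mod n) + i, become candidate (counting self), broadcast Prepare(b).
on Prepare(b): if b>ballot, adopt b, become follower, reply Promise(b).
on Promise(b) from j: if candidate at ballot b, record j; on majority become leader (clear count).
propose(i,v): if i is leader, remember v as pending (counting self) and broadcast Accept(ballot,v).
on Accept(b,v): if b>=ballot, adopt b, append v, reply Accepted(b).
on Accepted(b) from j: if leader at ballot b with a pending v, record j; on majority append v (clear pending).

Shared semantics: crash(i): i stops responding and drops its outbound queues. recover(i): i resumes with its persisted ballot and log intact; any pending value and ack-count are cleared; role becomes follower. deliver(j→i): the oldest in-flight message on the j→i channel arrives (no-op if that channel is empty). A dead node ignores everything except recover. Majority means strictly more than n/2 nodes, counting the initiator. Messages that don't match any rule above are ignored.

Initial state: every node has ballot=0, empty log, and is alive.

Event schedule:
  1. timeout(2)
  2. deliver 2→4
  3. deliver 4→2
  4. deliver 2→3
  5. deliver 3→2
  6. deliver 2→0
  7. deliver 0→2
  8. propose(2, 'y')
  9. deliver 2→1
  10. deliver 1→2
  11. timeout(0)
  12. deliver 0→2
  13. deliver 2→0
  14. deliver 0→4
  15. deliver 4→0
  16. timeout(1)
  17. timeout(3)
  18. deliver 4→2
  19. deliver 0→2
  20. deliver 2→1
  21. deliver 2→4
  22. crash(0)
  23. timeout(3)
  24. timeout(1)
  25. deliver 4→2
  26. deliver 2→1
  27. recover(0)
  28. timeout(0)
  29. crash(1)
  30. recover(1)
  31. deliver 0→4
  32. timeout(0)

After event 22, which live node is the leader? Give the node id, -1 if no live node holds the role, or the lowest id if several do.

-1

e1 timeout(2): 2[cand,b=7,-]
e2 deliver 2→4: 4[foll,b=7,-]
e3 deliver 4→2: ·
e4 deliver 2→3: 3[foll,b=7,-]
e5 deliver 3→2: 2[lead,b=7,-]
e6 deliver 2→0: 0[foll,b=7,-]
e7 deliver 0→2: ·
e8 propose(2,'y'): ·
e9 deliver 2→1: 1[foll,b=7,-]
e10 deliver 1→2: ·
e11 timeout(0): 0[cand,b=10,-]
e12 deliver 0→2: 2[foll,b=10,-]
e13 deliver 2→0: ·
e14 deliver 0→4: 4[foll,b=10,-]
e15 deliver 4→0: ·
e16 timeout(1): 1[cand,b=11,-]
e17 timeout(3): 3[cand,b=13,-]
e18 deliver 4→2: ·
e19 deliver 0→2: ·
e20 deliver 2→1: ·
e21 deliver 2→4: ·
e22 crash(0): 0[✗cand,b=10,-]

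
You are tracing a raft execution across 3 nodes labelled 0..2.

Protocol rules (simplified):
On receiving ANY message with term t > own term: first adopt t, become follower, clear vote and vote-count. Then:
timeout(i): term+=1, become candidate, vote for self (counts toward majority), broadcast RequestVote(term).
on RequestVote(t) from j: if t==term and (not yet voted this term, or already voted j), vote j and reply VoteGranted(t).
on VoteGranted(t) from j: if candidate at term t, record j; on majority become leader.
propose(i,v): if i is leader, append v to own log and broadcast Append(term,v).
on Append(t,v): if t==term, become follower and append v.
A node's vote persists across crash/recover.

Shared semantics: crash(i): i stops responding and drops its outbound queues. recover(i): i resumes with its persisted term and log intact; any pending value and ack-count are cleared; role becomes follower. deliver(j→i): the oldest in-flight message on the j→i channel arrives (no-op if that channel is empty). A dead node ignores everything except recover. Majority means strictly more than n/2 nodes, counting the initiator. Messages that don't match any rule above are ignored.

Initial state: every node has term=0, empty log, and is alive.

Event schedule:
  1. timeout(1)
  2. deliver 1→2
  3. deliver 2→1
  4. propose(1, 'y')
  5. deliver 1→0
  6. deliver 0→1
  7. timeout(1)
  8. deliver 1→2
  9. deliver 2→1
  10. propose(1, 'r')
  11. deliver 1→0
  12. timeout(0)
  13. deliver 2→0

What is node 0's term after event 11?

1

after 1 — timeout(1): n1:cand/t1/[-]
after 2 — deliver 1→2: n2:foll/t1/[-]
after 3 — deliver 2→1: n1:lead/t1/[-]
after 4 — propose(1,'y'): n1:lead/t1/[y]
after 5 — deliver 1→0: n0:foll/t1/[-]
after 6 — deliver 0→1: ·
after 7 — timeout(1): n1:cand/t2/[y]
after 8 — deliver 1→2: n2:foll/t1/[y]
after 9 — deliver 2→1: ·
after 10 — propose(1,'r'): ·
after 11 — deliver 1→0: n0:foll/t1/[y]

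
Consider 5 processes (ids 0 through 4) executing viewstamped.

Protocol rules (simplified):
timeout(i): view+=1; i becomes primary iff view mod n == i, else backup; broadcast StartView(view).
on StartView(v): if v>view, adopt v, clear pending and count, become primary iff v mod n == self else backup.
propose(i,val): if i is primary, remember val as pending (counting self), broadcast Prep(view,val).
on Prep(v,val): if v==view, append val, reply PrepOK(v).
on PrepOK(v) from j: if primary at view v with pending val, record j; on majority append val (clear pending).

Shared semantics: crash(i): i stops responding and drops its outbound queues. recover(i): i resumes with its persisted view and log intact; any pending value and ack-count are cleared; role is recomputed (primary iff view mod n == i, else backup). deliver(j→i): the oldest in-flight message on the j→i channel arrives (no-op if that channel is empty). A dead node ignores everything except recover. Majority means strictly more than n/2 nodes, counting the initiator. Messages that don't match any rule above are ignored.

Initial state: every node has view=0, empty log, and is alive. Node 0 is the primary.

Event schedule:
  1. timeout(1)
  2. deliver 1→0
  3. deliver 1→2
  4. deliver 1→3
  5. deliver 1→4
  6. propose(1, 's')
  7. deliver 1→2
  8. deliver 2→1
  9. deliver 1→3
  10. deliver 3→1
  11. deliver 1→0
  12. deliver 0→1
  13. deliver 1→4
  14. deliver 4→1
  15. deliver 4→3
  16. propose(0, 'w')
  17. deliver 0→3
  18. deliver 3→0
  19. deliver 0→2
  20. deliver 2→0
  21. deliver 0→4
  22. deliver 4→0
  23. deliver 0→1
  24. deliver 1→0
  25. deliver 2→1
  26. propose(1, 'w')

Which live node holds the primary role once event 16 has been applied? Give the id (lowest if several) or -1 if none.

step 1 timeout(1): 1={prim,v=1,log=-}
step 2 deliver 1→0: 0={back,v=1,log=-}
step 3 deliver 1→2: 2={back,v=1,log=-}
step 4 deliver 1→3: 3={back,v=1,log=-}
step 5 deliver 1→4: 4={back,v=1,log=-}
step 6 propose(1,'s'): —
step 7 deliver 1→2: 2={back,v=1,log=s}
step 8 deliver 2→1: —
step 9 deliver 1→3: 3={back,v=1,log=s}
step 10 deliver 3→1: 1={prim,v=1,log=s}
step 11 deliver 1→0: 0={back,v=1,log=s}
step 12 deliver 0→1: —
step 13 deliver 1→4: 4={back,v=1,log=s}
step 14 deliver 4→1: —
step 15 deliver 4→3: —
step 16 propose(0,'w'): —

1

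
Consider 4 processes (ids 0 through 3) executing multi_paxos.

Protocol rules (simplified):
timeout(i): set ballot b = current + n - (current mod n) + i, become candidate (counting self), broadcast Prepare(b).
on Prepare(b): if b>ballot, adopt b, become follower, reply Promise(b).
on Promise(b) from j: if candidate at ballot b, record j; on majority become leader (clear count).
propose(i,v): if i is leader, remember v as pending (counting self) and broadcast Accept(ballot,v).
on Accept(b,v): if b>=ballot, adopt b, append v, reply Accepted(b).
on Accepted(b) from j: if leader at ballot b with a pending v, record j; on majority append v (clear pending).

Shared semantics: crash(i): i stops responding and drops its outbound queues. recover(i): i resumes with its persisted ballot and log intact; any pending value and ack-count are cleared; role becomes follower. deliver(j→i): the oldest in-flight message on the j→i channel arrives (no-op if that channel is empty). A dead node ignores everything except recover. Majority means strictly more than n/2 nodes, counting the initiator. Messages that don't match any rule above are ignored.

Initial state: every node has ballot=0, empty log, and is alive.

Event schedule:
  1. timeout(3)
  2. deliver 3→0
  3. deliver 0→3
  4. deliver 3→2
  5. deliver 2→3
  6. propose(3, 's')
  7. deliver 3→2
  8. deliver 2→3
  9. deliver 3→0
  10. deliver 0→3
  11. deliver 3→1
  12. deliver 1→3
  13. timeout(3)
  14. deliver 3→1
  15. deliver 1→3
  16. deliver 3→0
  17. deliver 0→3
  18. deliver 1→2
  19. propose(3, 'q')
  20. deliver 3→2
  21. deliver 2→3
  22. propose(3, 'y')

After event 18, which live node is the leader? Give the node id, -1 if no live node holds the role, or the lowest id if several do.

1. timeout(3):  <3:cand b7 ->
2. deliver 3→0:  <0:foll b7 ->
3. deliver 0→3:  nop
4. deliver 3→2:  <2:foll b7 ->
5. deliver 2→3:  <3:lead b7 ->
6. propose(3,'s'):  nop
7. deliver 3→2:  <2:foll b7 s>
8. deliver 2→3:  nop
9. deliver 3→0:  <0:foll b7 s>
10. deliver 0→3:  <3:lead b7 s>
11. deliver 3→1:  <1:foll b7 ->
12. deliver 1→3:  nop
13. timeout(3):  <3:cand b11 s>
14. deliver 3→1:  <1:foll b7 s>
15. deliver 1→3:  nop
16. deliver 3→0:  <0:foll b11 s>
17. deliver 0→3:  nop
18. deliver 1→2:  nop

-1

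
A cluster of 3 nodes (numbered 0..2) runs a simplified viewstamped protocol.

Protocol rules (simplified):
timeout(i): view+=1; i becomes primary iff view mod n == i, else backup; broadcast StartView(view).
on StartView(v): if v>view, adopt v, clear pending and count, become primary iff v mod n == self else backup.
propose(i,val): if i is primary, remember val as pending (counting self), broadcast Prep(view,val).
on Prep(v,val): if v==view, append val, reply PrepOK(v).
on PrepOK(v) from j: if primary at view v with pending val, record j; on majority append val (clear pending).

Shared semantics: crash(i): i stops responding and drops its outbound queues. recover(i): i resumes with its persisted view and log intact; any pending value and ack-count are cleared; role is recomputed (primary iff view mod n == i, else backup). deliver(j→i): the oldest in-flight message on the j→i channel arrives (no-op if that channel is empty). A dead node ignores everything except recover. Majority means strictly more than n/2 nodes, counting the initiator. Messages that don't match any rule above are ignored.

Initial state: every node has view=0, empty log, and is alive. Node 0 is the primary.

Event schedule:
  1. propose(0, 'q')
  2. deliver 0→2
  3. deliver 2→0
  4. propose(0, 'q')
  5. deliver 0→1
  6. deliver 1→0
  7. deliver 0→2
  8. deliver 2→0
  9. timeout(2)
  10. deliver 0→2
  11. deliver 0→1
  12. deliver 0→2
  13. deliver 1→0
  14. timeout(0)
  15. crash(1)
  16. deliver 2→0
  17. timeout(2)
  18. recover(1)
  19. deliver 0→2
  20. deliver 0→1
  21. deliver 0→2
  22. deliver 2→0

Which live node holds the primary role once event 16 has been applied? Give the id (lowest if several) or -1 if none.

-1

e1 propose(0,'q'): ·
e2 deliver 0→2: 2[back,v=0,q]
e3 deliver 2→0: 0[prim,v=0,q]
e4 propose(0,'q'): ·
e5 deliver 0→1: 1[back,v=0,q]
e6 deliver 1→0: 0[prim,v=0,q,q]
e7 deliver 0→2: 2[back,v=0,q,q]
e8 deliver 2→0: ·
e9 timeout(2): 2[back,v=1,q,q]
e10 deliver 0→2: ·
e11 deliver 0→1: 1[back,v=0,q,q]
e12 deliver 0→2: ·
e13 deliver 1→0: ·
e14 timeout(0): 0[back,v=1,q,q]
e15 crash(1): 1[✗back,v=0,q,q]
e16 deliver 2→0: ·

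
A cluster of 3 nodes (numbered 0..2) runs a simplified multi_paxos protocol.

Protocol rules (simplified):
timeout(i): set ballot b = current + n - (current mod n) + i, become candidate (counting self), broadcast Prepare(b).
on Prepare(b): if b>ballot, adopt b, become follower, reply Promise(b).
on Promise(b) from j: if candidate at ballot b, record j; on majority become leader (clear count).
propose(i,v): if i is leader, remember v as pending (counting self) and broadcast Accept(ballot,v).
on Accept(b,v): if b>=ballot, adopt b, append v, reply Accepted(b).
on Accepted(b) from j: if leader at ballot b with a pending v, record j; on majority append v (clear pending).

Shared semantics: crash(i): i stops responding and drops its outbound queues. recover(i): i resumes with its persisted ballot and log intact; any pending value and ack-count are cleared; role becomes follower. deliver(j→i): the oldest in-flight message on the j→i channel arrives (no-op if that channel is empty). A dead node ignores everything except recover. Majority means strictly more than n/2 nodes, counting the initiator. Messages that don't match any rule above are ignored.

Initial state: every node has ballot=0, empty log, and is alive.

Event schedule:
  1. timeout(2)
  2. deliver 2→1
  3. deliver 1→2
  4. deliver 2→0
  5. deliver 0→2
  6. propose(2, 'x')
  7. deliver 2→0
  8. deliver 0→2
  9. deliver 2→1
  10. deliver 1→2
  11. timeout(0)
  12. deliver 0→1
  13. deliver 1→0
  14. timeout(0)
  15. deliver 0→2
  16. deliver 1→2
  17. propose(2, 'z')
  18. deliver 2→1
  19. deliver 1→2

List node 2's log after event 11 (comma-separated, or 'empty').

step 1 timeout(2): 2={cand,b=5,log=-}
step 2 deliver 2→1: 1={foll,b=5,log=-}
step 3 deliver 1→2: 2={lead,b=5,log=-}
step 4 deliver 2→0: 0={foll,b=5,log=-}
step 5 deliver 0→2: —
step 6 propose(2,'x'): —
step 7 deliver 2→0: 0={foll,b=5,log=x}
step 8 deliver 0→2: 2={lead,b=5,log=x}
step 9 deliver 2→1: 1={foll,b=5,log=x}
step 10 deliver 1→2: —
step 11 timeout(0): 0={cand,b=6,log=x}

x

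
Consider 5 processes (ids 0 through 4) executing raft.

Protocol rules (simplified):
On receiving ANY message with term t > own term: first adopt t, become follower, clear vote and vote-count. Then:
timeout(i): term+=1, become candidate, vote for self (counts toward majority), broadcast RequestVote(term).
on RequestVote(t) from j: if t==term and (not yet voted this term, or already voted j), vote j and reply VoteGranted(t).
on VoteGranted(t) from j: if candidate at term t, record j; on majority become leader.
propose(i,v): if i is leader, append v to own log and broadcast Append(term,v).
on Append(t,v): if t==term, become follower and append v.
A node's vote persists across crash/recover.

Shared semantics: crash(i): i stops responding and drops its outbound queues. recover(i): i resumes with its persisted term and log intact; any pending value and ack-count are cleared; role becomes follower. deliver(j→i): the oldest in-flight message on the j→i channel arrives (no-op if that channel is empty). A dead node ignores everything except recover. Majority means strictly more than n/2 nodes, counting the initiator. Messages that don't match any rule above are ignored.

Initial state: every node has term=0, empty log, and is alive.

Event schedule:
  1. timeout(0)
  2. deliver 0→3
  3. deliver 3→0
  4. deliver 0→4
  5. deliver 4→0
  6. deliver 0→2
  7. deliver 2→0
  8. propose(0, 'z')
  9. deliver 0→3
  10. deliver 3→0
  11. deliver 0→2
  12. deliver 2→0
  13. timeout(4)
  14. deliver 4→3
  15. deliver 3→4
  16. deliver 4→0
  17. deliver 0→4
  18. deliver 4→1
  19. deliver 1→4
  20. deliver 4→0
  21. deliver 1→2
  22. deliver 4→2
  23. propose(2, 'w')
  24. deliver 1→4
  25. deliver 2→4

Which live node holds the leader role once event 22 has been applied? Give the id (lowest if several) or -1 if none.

step 1 timeout(0): 0={cand,t=1,log=-}
step 2 deliver 0→3: 3={foll,t=1,log=-}
step 3 deliver 3→0: —
step 4 deliver 0→4: 4={foll,t=1,log=-}
step 5 deliver 4→0: 0={lead,t=1,log=-}
step 6 deliver 0→2: 2={foll,t=1,log=-}
step 7 deliver 2→0: —
step 8 propose(0,'z'): 0={lead,t=1,log=z}
step 9 deliver 0→3: 3={foll,t=1,log=z}
step 10 deliver 3→0: —
step 11 deliver 0→2: 2={foll,t=1,log=z}
step 12 deliver 2→0: —
step 13 timeout(4): 4={cand,t=2,log=-}
step 14 deliver 4→3: 3={foll,t=2,log=z}
step 15 deliver 3→4: —
step 16 deliver 4→0: 0={foll,t=2,log=z}
step 17 deliver 0→4: —
step 18 deliver 4→1: 1={foll,t=2,log=-}
step 19 deliver 1→4: 4={lead,t=2,log=-}
step 20 deliver 4→0: —
step 21 deliver 1→2: —
step 22 deliver 4→2: 2={foll,t=2,log=z}

4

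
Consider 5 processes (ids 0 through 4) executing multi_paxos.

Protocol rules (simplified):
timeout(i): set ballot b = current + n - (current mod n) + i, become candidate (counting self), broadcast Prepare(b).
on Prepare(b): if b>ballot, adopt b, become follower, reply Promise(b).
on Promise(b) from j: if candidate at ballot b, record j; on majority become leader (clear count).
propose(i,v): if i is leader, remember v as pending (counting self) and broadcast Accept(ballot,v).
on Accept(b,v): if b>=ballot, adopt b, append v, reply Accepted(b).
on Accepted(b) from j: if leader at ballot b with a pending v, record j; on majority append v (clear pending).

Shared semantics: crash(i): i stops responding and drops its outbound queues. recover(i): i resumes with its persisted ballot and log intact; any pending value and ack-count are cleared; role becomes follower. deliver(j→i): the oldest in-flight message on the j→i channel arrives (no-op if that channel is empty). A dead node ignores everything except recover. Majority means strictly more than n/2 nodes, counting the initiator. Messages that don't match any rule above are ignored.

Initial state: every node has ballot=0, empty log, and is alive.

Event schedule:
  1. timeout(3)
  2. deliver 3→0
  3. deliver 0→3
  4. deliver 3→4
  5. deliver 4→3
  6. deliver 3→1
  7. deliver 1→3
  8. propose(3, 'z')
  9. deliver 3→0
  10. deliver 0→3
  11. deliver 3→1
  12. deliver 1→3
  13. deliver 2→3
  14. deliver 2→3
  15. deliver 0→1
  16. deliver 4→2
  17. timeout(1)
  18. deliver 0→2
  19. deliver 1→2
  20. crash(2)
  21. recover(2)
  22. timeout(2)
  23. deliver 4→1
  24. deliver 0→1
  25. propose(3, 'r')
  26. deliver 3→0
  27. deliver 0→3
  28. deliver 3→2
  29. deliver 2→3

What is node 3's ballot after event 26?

after 1 — timeout(3): n3:cand/b8/[-]
after 2 — deliver 3→0: n0:foll/b8/[-]
after 3 — deliver 0→3: ·
after 4 — deliver 3→4: n4:foll/b8/[-]
after 5 — deliver 4→3: n3:lead/b8/[-]
after 6 — deliver 3→1: n1:foll/b8/[-]
after 7 — deliver 1→3: ·
after 8 — propose(3,'z'): ·
after 9 — deliver 3→0: n0:foll/b8/[z]
after 10 — deliver 0→3: ·
after 11 — deliver 3→1: n1:foll/b8/[z]
after 12 — deliver 1→3: n3:lead/b8/[z]
after 13 — deliver 2→3: ·
after 14 — deliver 2→3: ·
after 15 — deliver 0→1: ·
after 16 — deliver 4→2: ·
after 17 — timeout(1): n1:cand/b11/[z]
after 18 — deliver 0→2: ·
after 19 — deliver 1→2: n2:foll/b11/[-]
after 20 — crash(2): n2:✗foll/b11/[-]
after 21 — recover(2): n2:foll/b11/[-]
after 22 — timeout(2): n2:cand/b17/[-]
after 23 — deliver 4→1: ·
after 24 — deliver 0→1: ·
after 25 — propose(3,'r'): ·
after 26 — deliver 3→0: n0:foll/b8/[z,r]

8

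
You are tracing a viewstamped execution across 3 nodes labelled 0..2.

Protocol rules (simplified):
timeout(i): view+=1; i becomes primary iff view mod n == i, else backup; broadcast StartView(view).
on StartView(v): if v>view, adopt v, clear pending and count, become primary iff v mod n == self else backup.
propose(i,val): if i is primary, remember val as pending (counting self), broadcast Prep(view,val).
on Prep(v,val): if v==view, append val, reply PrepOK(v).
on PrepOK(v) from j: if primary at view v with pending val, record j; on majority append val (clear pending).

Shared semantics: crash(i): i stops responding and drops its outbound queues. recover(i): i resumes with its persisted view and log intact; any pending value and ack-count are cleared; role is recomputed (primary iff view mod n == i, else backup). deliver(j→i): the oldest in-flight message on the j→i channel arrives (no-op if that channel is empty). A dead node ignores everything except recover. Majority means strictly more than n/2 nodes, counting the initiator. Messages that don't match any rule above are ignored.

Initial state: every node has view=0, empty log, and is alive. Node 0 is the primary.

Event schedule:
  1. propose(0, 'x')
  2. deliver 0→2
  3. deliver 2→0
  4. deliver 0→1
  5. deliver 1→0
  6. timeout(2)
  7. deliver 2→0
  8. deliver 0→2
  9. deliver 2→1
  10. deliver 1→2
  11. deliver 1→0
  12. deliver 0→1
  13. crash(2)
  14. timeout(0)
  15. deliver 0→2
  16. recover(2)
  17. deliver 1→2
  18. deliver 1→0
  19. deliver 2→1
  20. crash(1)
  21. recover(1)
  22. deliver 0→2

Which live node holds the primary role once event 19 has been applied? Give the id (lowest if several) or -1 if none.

e1 propose(0,'x'): ·
e2 deliver 0→2: 2[back,v=0,x]
e3 deliver 2→0: 0[prim,v=0,x]
e4 deliver 0→1: 1[back,v=0,x]
e5 deliver 1→0: ·
e6 timeout(2): 2[back,v=1,x]
e7 deliver 2→0: 0[back,v=1,x]
e8 deliver 0→2: ·
e9 deliver 2→1: 1[prim,v=1,x]
e10 deliver 1→2: ·
e11 deliver 1→0: ·
e12 deliver 0→1: ·
e13 crash(2): 2[✗back,v=1,x]
e14 timeout(0): 0[back,v=2,x]
e15 deliver 0→2: ·
e16 recover(2): 2[back,v=1,x]
e17 deliver 1→2: ·
e18 deliver 1→0: ·
e19 deliver 2→1: ·

1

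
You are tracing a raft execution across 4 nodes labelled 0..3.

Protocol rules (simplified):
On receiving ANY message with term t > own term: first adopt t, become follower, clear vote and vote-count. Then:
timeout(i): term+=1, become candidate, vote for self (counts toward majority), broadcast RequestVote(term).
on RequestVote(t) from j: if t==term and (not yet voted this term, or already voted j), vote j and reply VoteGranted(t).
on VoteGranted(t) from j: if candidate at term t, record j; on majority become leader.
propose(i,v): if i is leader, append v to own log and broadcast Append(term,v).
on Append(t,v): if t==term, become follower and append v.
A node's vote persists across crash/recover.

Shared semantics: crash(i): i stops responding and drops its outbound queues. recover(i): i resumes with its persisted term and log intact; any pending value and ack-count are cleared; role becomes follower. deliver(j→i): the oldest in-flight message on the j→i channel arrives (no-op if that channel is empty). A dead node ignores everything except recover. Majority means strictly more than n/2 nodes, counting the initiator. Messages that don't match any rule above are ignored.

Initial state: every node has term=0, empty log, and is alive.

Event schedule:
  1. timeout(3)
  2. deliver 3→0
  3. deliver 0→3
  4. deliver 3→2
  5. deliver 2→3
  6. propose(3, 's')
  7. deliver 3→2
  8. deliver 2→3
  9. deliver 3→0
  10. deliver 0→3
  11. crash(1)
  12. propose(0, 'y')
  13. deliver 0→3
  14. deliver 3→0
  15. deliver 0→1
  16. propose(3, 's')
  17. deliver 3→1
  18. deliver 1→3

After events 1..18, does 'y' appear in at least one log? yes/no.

1. timeout(3):  <3:cand t1 ->
2. deliver 3→0:  <0:foll t1 ->
3. deliver 0→3:  nop
4. deliver 3→2:  <2:foll t1 ->
5. deliver 2→3:  <3:lead t1 ->
6. propose(3,'s'):  <3:lead t1 s>
7. deliver 3→2:  <2:foll t1 s>
8. deliver 2→3:  nop
9. deliver 3→0:  <0:foll t1 s>
10. deliver 0→3:  nop
11. crash(1):  <1:✗foll t0 ->
12. propose(0,'y'):  nop
13. deliver 0→3:  nop
14. deliver 3→0:  nop
15. deliver 0→1:  nop
16. propose(3,'s'):  <3:lead t1 s,s>
17. deliver 3→1:  nop
18. deliver 1→3:  nop

no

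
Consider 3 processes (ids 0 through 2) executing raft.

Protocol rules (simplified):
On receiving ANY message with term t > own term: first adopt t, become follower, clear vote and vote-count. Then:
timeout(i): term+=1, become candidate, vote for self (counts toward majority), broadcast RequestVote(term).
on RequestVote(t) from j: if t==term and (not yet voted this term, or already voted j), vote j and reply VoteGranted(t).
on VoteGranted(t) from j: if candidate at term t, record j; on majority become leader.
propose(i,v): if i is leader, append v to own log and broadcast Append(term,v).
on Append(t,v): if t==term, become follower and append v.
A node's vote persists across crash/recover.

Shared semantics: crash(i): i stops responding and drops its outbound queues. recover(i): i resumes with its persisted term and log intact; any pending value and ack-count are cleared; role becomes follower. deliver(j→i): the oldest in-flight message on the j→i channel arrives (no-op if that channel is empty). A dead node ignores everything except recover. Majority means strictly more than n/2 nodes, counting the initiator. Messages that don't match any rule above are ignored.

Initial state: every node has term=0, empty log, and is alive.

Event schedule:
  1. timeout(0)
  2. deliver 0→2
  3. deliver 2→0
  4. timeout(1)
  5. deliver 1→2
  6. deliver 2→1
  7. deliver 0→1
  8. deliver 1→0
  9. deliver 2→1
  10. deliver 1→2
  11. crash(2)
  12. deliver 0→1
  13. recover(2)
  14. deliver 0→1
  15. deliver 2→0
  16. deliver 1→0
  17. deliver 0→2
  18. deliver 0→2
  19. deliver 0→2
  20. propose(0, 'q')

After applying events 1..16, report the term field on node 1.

1

[1] timeout(0) → N0(cand t1 [-])
[2] deliver 0→2 → N2(foll t1 [-])
[3] deliver 2→0 → N0(lead t1 [-])
[4] timeout(1) → N1(cand t1 [-])
[5] deliver 1→2 → ∅
[6] deliver 2→1 → ∅
[7] deliver 0→1 → ∅
[8] deliver 1→0 → ∅
[9] deliver 2→1 → ∅
[10] deliver 1→2 → ∅
[11] crash(2) → N2(✗foll t1 [-])
[12] deliver 0→1 → ∅
[13] recover(2) → N2(foll t1 [-])
[14] deliver 0→1 → ∅
[15] deliver 2→0 → ∅
[16] deliver 1→0 → ∅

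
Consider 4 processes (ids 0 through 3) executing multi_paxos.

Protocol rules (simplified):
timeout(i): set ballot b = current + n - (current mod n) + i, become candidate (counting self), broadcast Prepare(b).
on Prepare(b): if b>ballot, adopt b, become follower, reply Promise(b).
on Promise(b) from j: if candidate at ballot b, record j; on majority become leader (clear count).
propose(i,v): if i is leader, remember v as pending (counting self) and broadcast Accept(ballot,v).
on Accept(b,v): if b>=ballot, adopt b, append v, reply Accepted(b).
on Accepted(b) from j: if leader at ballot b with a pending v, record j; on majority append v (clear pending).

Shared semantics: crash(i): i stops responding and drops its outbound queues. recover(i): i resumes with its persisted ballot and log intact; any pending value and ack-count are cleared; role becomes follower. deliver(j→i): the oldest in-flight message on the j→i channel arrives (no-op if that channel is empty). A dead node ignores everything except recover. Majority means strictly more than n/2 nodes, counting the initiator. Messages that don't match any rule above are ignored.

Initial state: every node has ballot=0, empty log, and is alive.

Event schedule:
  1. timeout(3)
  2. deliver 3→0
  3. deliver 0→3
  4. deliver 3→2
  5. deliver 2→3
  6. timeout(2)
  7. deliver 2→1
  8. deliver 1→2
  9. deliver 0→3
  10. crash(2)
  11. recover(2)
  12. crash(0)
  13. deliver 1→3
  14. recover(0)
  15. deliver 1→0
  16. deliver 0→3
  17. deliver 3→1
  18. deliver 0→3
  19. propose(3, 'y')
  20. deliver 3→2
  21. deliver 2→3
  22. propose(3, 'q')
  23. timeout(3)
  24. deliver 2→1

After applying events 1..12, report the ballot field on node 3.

after 1 — timeout(3): n3:cand/b7/[-]
after 2 — deliver 3→0: n0:foll/b7/[-]
after 3 — deliver 0→3: ·
after 4 — deliver 3→2: n2:foll/b7/[-]
after 5 — deliver 2→3: n3:lead/b7/[-]
after 6 — timeout(2): n2:cand/b10/[-]
after 7 — deliver 2→1: n1:foll/b10/[-]
after 8 — deliver 1→2: ·
after 9 — deliver 0→3: ·
after 10 — crash(2): n2:✗cand/b10/[-]
after 11 — recover(2): n2:foll/b10/[-]
after 12 — crash(0): n0:✗foll/b7/[-]

7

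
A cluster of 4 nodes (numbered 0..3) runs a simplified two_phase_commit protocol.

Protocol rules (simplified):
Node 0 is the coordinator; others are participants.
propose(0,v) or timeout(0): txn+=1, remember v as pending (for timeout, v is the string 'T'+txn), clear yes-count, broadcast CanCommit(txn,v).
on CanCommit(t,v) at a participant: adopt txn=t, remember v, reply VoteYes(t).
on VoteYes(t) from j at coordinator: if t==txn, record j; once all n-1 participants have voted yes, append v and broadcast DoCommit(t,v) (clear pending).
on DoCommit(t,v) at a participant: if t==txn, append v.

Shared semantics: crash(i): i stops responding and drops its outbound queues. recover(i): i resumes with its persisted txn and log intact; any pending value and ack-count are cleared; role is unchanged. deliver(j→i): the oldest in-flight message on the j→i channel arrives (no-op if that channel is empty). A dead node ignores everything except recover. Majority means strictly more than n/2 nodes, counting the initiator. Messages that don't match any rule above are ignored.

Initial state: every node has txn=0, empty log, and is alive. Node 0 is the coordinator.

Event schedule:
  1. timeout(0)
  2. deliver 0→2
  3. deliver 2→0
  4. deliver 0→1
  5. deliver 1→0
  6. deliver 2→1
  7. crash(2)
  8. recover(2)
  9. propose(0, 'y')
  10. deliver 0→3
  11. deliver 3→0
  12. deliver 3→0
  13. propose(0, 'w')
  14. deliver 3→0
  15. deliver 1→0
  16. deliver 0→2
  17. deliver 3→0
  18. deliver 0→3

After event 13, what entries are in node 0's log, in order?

empty

e1 timeout(0): 0[coor,t=1,-]
e2 deliver 0→2: 2[part,t=1,-]
e3 deliver 2→0: ·
e4 deliver 0→1: 1[part,t=1,-]
e5 deliver 1→0: ·
e6 deliver 2→1: ·
e7 crash(2): 2[✗part,t=1,-]
e8 recover(2): 2[part,t=1,-]
e9 propose(0,'y'): 0[coor,t=2,-]
e10 deliver 0→3: 3[part,t=1,-]
e11 deliver 3→0: ·
e12 deliver 3→0: ·
e13 propose(0,'w'): 0[coor,t=3,-]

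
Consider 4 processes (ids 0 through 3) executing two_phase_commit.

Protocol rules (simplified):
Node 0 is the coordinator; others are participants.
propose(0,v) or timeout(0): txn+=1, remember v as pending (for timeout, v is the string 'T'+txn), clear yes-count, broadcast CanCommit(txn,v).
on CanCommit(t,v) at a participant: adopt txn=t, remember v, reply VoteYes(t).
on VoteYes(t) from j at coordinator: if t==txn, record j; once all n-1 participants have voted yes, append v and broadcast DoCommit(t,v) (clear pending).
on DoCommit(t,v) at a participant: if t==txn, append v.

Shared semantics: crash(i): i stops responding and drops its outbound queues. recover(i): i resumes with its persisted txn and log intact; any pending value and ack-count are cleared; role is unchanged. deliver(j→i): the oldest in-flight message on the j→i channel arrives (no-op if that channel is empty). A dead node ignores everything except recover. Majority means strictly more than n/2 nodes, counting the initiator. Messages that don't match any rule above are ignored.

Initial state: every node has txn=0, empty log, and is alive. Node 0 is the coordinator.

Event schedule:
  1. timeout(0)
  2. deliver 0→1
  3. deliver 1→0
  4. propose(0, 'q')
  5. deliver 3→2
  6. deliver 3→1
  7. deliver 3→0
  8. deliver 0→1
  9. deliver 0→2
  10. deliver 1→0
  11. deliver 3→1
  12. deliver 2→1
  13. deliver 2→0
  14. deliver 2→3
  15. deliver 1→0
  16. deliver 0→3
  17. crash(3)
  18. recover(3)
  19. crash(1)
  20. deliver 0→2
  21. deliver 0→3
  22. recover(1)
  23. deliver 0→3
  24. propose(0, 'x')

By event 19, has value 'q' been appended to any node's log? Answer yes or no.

no

e1 timeout(0): 0[coor,t=1,-]
e2 deliver 0→1: 1[part,t=1,-]
e3 deliver 1→0: ·
e4 propose(0,'q'): 0[coor,t=2,-]
e5 deliver 3→2: ·
e6 deliver 3→1: ·
e7 deliver 3→0: ·
e8 deliver 0→1: 1[part,t=2,-]
e9 deliver 0→2: 2[part,t=1,-]
e10 deliver 1→0: ·
e11 deliver 3→1: ·
e12 deliver 2→1: ·
e13 deliver 2→0: ·
e14 deliver 2→3: ·
e15 deliver 1→0: ·
e16 deliver 0→3: 3[part,t=1,-]
e17 crash(3): 3[✗part,t=1,-]
e18 recover(3): 3[part,t=1,-]
e19 crash(1): 1[✗part,t=2,-]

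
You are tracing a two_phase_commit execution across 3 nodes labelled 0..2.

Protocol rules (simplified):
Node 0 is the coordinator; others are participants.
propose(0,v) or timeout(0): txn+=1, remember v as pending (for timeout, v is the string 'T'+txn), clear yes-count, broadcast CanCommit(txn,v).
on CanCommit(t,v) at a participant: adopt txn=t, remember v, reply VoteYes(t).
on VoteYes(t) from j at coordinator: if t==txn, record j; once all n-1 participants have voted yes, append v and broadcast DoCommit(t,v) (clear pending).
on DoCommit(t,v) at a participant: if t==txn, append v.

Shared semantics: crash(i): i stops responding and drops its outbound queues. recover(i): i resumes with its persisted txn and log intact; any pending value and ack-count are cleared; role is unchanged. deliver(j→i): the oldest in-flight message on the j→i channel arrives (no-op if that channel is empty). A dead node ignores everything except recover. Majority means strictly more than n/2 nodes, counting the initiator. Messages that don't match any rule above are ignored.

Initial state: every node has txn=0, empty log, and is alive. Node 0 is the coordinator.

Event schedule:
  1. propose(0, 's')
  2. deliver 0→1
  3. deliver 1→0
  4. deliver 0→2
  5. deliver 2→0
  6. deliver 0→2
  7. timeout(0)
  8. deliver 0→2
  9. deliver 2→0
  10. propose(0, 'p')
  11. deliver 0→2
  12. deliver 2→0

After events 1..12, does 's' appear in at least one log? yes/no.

yes

e1 propose(0,'s'): 0[coor,t=1,-]
e2 deliver 0→1: 1[part,t=1,-]
e3 deliver 1→0: ·
e4 deliver 0→2: 2[part,t=1,-]
e5 deliver 2→0: 0[coor,t=1,s]
e6 deliver 0→2: 2[part,t=1,s]
e7 timeout(0): 0[coor,t=2,s]
e8 deliver 0→2: 2[part,t=2,s]
e9 deliver 2→0: ·
e10 propose(0,'p'): 0[coor,t=3,s]
e11 deliver 0→2: 2[part,t=3,s]
e12 deliver 2→0: ·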